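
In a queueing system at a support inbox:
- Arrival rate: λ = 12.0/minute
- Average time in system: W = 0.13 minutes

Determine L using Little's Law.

Little's Law: L = λW
L = 12.0 × 0.13 = 1.5600 emails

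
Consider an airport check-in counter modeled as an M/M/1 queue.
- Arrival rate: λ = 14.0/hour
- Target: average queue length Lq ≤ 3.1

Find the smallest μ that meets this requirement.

For M/M/1: Lq = λ²/(μ(μ-λ))
Need Lq ≤ 3.1, i.e. μ(μ-λ) ≥ λ²/3.1
μ² - 14.0μ - 196.00/3.1 ≥ 0  →  μ² - 14.0μ - 63.2258 ≥ 0
Quadratic formula (positive root): μ = [λ + √(λ² + 4×63.2258)]/2
Discriminant: 196.00 + 4×63.2258 = 448.9032, √448.9032 = 21.1873
μ ≥ (14.0 + 21.1873)/2 = 17.5937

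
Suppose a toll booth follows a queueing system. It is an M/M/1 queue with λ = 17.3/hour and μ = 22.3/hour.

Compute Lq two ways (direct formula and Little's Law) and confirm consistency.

Method 1 (direct): Lq = λ²/(μ(μ-λ)) = 299.29/(22.3 × 5.00) = 2.6842

Method 2 (Little's Law):
W = 1/(μ-λ) = 1/5.00 = 0.20000
Wq = W - 1/μ = 0.20000 - 0.044843 = 0.155157
Lq = λWq = 17.3 × 0.155157 = 2.6842 ✔ (matches Method 1)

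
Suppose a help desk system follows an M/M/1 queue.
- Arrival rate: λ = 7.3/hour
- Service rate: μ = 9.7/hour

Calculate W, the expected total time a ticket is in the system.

First, compute utilization: ρ = λ/μ = 7.3/9.7 = 0.7526
For M/M/1: W = 1/(μ-λ)
W = 1/(9.7-7.3) = 1/2.40
W = 0.4167 hours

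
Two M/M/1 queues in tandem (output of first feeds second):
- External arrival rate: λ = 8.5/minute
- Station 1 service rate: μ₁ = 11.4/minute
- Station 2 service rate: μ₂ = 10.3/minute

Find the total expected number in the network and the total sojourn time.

By Jackson's theorem, each station behaves as independent M/M/1.
Station 1: ρ₁ = 8.5/11.4 = 0.7456, L₁ = ρ₁/(1-ρ₁) = λ/(μ₁-λ) = 8.5/2.90 = 2.931034
Station 2: ρ₂ = 8.5/10.3 = 0.8252, L₂ = ρ₂/(1-ρ₂) = λ/(μ₂-λ) = 8.5/1.80 = 4.722222
Total: L = L₁ + L₂ = 2.931034 + 4.722222 = 7.6533
W = L/λ = 7.6533/8.5 = 0.9004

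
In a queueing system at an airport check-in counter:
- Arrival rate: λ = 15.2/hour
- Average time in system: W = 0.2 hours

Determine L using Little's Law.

Little's Law: L = λW
L = 15.2 × 0.2 = 3.0400 passengers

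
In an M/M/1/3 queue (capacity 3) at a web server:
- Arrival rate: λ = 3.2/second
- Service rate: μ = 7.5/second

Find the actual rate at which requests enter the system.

ρ = λ/μ = 3.2/7.5 = 0.42667
P₀ = (1-ρ)/(1-ρ^(K+1)) = (1-0.42667)/(1-0.42667^4) = 0.57333/0.96686 = 0.5930
P_K = P₀×ρ^K = 0.5930 × 0.42667^3 = 0.5930 × 0.07767 = 0.04606
λ_eff = λ(1-P_K) = 3.2 × (1 - 0.04606) = 3.2 × 0.95394 = 3.0526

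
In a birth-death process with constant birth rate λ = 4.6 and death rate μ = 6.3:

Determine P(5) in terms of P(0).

For constant rates: P(n)/P(0) = (λ/μ)^n
P(5)/P(0) = (4.6/6.3)^5 = 0.73016^5 = 0.2075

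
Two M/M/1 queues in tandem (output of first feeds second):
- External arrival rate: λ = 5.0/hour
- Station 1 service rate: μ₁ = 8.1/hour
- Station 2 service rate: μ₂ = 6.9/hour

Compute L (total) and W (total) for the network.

By Jackson's theorem, each station behaves as independent M/M/1.
Station 1: ρ₁ = 5.0/8.1 = 0.6173, L₁ = ρ₁/(1-ρ₁) = λ/(μ₁-λ) = 5.0/3.10 = 1.6129
Station 2: ρ₂ = 5.0/6.9 = 0.7246, L₂ = ρ₂/(1-ρ₂) = λ/(μ₂-λ) = 5.0/1.90 = 2.6316
Total: L = L₁ + L₂ = 1.6129 + 2.6316 = 4.2445
W = L/λ = 4.2445/5.0 = 0.8489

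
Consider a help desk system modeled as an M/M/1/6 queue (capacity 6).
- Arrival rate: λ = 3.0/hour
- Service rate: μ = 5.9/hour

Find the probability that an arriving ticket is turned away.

ρ = λ/μ = 3.0/5.9 = 0.50847
P₀ = (1-ρ)/(1-ρ^(K+1)) = (1-0.50847)/(1-0.50847^7) = 0.4915/0.9912 = 0.4959
P_K = P₀×ρ^K = 0.49589 × 0.50847^6 = 0.49589 × 0.017282 = 0.008570
Blocking probability = 0.86%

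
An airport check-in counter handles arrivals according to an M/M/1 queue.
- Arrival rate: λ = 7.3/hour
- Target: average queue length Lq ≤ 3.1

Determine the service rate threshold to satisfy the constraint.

For M/M/1: Lq = λ²/(μ(μ-λ))
Need Lq ≤ 3.1, i.e. μ(μ-λ) ≥ λ²/3.1
μ² - 7.3μ - 53.29/3.1 ≥ 0  →  μ² - 7.3μ - 17.19032 ≥ 0
Quadratic formula (positive root): μ = [λ + √(λ² + 4×17.19032)]/2
Discriminant: 53.29 + 4×17.19032 = 122.0513, √122.0513 = 11.0477
μ ≥ (7.3 + 11.0477)/2 = 9.1738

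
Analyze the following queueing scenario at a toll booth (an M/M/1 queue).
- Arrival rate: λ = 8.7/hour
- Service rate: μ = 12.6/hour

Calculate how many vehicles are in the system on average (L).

ρ = λ/μ = 8.7/12.6 = 0.6905
For M/M/1: L = λ/(μ-λ)
L = 8.7/(12.6-8.7) = 8.7/3.90
L = 2.2308 vehicles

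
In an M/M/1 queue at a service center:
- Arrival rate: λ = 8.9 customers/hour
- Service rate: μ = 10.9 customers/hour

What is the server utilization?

Server utilization: ρ = λ/μ
ρ = 8.9/10.9 = 0.8165
The server is busy 81.65% of the time.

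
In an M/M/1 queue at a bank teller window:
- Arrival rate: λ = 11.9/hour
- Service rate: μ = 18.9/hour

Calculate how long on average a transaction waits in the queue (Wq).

First, compute utilization: ρ = λ/μ = 11.9/18.9 = 0.6296
For M/M/1: Wq = λ/(μ(μ-λ))
Wq = 11.9/(18.9 × (18.9-11.9))
Wq = 11.9/(18.9 × 7.00)
Wq = 0.08995 hours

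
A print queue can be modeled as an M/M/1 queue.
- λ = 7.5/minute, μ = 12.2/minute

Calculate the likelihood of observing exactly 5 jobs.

ρ = λ/μ = 7.5/12.2 = 0.6148
P(n) = (1-ρ)ρⁿ
P(5) = (1-0.6148) × 0.6148^5
P(5) = 0.38520 × 0.087835
P(5) = 0.03383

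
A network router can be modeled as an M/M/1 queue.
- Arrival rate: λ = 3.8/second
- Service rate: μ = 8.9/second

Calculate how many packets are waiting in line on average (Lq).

ρ = λ/μ = 3.8/8.9 = 0.4270
For M/M/1: Lq = λ²/(μ(μ-λ))
Lq = 14.44/(8.9 × 5.10)
Lq = 0.3181 packets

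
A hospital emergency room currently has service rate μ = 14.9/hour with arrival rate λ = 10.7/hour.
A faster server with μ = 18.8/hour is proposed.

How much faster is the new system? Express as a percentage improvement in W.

System 1: ρ₁ = 10.7/14.9 = 0.7181, W₁ = 1/(14.9-10.7) = 0.23810
System 2: ρ₂ = 10.7/18.8 = 0.5691, W₂ = 1/(18.8-10.7) = 0.12346
Improvement: (W₁-W₂)/W₁ = (0.23810-0.12346)/0.23810 = 48.15%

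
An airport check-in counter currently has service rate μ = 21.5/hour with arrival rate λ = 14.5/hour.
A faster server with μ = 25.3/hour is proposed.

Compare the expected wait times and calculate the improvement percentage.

System 1: ρ₁ = 14.5/21.5 = 0.6744, W₁ = 1/(21.5-14.5) = 0.14286
System 2: ρ₂ = 14.5/25.3 = 0.5731, W₂ = 1/(25.3-14.5) = 0.092593
Improvement: (W₁-W₂)/W₁ = (0.14286-0.092593)/0.14286 = 35.19%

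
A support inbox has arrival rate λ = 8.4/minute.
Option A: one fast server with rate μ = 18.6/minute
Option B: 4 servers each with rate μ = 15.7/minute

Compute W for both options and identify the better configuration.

Option A: single server μ = 18.6 (M/M/1)
  ρ_A = 8.4/18.6 = 0.4516
  W_A = 1/(μ-λ) = 1/(18.6-8.4) = 1/10.20 = 0.09804

Option B: 4 servers μ = 15.7 (M/M/4)
  ρ_B = λ/(cμ) = 8.4/(4×15.7) = 0.1338
  Offered load a = λ/μ = cρ = 8.4/15.7 = 0.5350
  P₀ = [ Σₙ₌₀^3 aⁿ/n! + a^4/(4!(1-ρ)) ]⁻¹
  Σ = a^0/0! + a^1/1! + a^2/2! + a^3/3! = 1.0000 + 0.53503 + 0.14313 + 0.025526 = 1.7037
  a^4/(4!(1-ρ)) = 0.08194/(24 × 0.8662) = 0.003942
  P₀ = 1/(1.7037 + 0.003942) = 0.5856
  Lq = P₀·a^4·ρ / (4!(1-ρ)²) = 0.58561 × 0.081944 × 0.13376 / (24 × 0.75038) = 0.0003564
  Wq_B = Lq/λ = 0.00035641/8.4 = 0.000042430
  W_B = Wq_B + 1/μ = 0.000042430 + 0.063694 = 0.06374

Since W_B = 0.06374 < W_A = 0.09804, Option B (multiple servers) has the shorter time in system.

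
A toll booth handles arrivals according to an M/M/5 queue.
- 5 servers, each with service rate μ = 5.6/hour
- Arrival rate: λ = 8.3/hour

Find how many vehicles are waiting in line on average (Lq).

Traffic intensity: ρ = λ/(cμ) = 8.3/(5×5.6) = 0.2964
Since ρ = 0.2964 < 1, system is stable.
Offered load a = λ/μ = cρ = 8.3/5.6 = 1.4821
P₀ = [ Σₙ₌₀^4 aⁿ/n! + a^5/(5!(1-ρ)) ]⁻¹
Σ = a^0/0! + a^1/1! + a^2/2! + a^3/3! + a^4/4! = 1.0000 + 1.4821 + 1.0984 + 0.5426 + 0.2011 = 4.3242
a^5/(5!(1-ρ)) = 7.1524/(120 × 0.70357) = 0.08472
P₀ = 1/(4.3242 + 0.08472) = 0.2268
Lq = P₀·a^5·ρ / (5!(1-ρ)²) = 0.22681 × 7.1524 × 0.29643 / (120 × 0.49501) = 0.008095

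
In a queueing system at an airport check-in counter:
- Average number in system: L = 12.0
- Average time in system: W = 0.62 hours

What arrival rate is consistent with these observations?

Little's Law: L = λW, so λ = L/W
λ = 12.0/0.62 = 19.3548 passengers/hour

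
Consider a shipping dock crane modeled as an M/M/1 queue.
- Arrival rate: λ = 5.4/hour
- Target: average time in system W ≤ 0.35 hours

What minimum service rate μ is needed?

For M/M/1: W = 1/(μ-λ)
Need W ≤ 0.35, so 1/(μ-λ) ≤ 0.35
μ - λ ≥ 1/0.35 = 2.8571
μ ≥ 5.4 + 2.8571 = 8.2571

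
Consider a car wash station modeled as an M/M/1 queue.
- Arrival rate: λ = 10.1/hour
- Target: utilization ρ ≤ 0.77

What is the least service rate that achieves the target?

ρ = λ/μ, so μ = λ/ρ
μ ≥ 10.1/0.77 = 13.1169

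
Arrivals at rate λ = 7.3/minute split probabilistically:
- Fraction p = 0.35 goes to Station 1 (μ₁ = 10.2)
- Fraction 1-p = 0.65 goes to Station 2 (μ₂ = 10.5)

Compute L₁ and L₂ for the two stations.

Effective rates: λ₁ = 7.3×0.35 = 2.555, λ₂ = 7.3×0.65 = 4.745
Station 1: ρ₁ = 2.555/10.2 = 0.2505, L₁ = ρ₁/(1-ρ₁) = 0.2505/(1-0.2505) = 0.3342
Station 2: ρ₂ = 4.745/10.5 = 0.4519, L₂ = ρ₂/(1-ρ₂) = 0.4519/(1-0.4519) = 0.8245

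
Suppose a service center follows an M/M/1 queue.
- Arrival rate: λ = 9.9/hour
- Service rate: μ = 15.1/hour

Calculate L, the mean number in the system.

ρ = λ/μ = 9.9/15.1 = 0.6556
For M/M/1: L = λ/(μ-λ)
L = 9.9/(15.1-9.9) = 9.9/5.20
L = 1.9038 customers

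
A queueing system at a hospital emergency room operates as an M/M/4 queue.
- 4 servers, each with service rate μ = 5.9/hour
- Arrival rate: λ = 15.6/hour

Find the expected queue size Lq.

Traffic intensity: ρ = λ/(cμ) = 15.6/(4×5.9) = 0.6610
Since ρ = 0.6610 < 1, system is stable.
Offered load a = λ/μ = cρ = 15.6/5.9 = 2.6441
P₀ = [ Σₙ₌₀^3 aⁿ/n! + a^4/(4!(1-ρ)) ]⁻¹
Σ = a^0/0! + a^1/1! + a^2/2! + a^3/3! = 1.0000 + 2.6441 + 3.4955 + 3.0808 = 10.2204
a^4/(4!(1-ρ)) = 48.8754/(24 × 0.338983) = 6.0076
P₀ = 1/(10.2204 + 6.0076) = 0.06162
Lq = P₀·a^4·ρ / (4!(1-ρ)²) = 0.06162 × 48.8754 × 0.6610 / (24 × 0.1149) = 0.7219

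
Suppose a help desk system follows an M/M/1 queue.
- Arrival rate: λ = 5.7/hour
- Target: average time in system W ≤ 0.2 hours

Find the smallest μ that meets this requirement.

For M/M/1: W = 1/(μ-λ)
Need W ≤ 0.2, so 1/(μ-λ) ≤ 0.2
μ - λ ≥ 1/0.2 = 5.0000
μ ≥ 5.7 + 5.0000 = 10.7000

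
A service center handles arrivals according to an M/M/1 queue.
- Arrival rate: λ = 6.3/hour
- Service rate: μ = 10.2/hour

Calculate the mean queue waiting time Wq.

First, compute utilization: ρ = λ/μ = 6.3/10.2 = 0.6176
For M/M/1: Wq = λ/(μ(μ-λ))
Wq = 6.3/(10.2 × (10.2-6.3))
Wq = 6.3/(10.2 × 3.90)
Wq = 0.1584 hours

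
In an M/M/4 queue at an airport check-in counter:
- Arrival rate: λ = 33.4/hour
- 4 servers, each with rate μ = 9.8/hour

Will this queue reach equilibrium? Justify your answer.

Stability requires ρ = λ/(cμ) < 1
ρ = 33.4/(4 × 9.8) = 33.4/39.20 = 0.8520
Since 0.8520 < 1, the system is STABLE.
The servers are busy 85.20% of the time.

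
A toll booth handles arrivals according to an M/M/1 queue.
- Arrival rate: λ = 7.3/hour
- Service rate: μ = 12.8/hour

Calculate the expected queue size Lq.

ρ = λ/μ = 7.3/12.8 = 0.5703
For M/M/1: Lq = λ²/(μ(μ-λ))
Lq = 53.29/(12.8 × 5.50)
Lq = 0.7570 vehicles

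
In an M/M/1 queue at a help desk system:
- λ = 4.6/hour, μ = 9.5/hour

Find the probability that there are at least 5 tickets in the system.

ρ = λ/μ = 4.6/9.5 = 0.48421
P(N ≥ n) = ρⁿ
P(N ≥ 5) = 0.48421^5
P(N ≥ 5) = 0.02662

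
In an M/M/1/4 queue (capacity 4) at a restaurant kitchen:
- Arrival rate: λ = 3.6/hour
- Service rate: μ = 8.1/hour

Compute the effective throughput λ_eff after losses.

ρ = λ/μ = 3.6/8.1 = 0.44444
P₀ = (1-ρ)/(1-ρ^(K+1)) = (1-0.44444)/(1-0.44444^5) = 0.5556/0.9827 = 0.5654
P_K = P₀×ρ^K = 0.5654 × 0.44444^4 = 0.5654 × 0.03902 = 0.02206
λ_eff = λ(1-P_K) = 3.6 × (1 - 0.02206) = 3.6 × 0.97794 = 3.5206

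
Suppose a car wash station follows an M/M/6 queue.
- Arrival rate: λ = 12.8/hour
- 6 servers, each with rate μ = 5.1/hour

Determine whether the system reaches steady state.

Stability requires ρ = λ/(cμ) < 1
ρ = 12.8/(6 × 5.1) = 12.8/30.60 = 0.4183
Since 0.4183 < 1, the system is STABLE.
The servers are busy 41.83% of the time.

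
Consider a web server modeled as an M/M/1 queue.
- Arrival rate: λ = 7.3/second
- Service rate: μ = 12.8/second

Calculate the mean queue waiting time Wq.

First, compute utilization: ρ = λ/μ = 7.3/12.8 = 0.5703
For M/M/1: Wq = λ/(μ(μ-λ))
Wq = 7.3/(12.8 × (12.8-7.3))
Wq = 7.3/(12.8 × 5.50)
Wq = 0.1037 seconds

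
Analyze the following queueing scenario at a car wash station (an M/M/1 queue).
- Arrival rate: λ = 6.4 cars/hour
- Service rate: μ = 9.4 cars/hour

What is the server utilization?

Server utilization: ρ = λ/μ
ρ = 6.4/9.4 = 0.6809
The server is busy 68.09% of the time.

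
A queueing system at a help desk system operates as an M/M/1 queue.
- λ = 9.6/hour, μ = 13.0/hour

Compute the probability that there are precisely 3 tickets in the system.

ρ = λ/μ = 9.6/13.0 = 0.7385
P(n) = (1-ρ)ρⁿ
P(3) = (1-0.7385) × 0.7385^3
P(3) = 0.2615 × 0.4028
P(3) = 0.1053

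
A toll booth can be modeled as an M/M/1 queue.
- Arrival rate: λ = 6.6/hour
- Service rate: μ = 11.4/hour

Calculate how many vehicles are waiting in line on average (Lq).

ρ = λ/μ = 6.6/11.4 = 0.5789
For M/M/1: Lq = λ²/(μ(μ-λ))
Lq = 43.56/(11.4 × 4.80)
Lq = 0.7961 vehicles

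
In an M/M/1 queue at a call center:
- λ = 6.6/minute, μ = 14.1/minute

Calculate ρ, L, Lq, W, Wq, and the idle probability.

Step 1: ρ = λ/μ = 6.6/14.1 = 0.4681
Step 2: L = λ/(μ-λ) = 6.6/7.50 = 0.8800
Step 3: Lq = λ²/(μ(μ-λ)) = 43.56/(14.1×7.50) = 0.4119
Step 4: W = 1/(μ-λ) = 1/7.50 = 0.13333
Step 5: Wq = λ/(μ(μ-λ)) = 6.6/(14.1×7.50) = 0.06241
Step 6: P(0) = 1-ρ = 0.5319
Verify: L = λW = 6.6×0.13333 = 0.8800 ✔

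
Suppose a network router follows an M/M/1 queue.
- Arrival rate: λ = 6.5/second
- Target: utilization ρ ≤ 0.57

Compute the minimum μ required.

ρ = λ/μ, so μ = λ/ρ
μ ≥ 6.5/0.57 = 11.4035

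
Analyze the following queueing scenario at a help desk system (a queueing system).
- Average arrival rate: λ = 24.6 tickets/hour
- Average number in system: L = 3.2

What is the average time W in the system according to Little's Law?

Little's Law: L = λW, so W = L/λ
W = 3.2/24.6 = 0.1301 hours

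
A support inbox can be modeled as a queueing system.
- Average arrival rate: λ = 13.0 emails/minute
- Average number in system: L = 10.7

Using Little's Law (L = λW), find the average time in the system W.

Little's Law: L = λW, so W = L/λ
W = 10.7/13.0 = 0.8231 minutes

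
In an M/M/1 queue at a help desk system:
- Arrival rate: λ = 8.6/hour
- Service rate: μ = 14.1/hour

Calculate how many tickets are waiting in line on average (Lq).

ρ = λ/μ = 8.6/14.1 = 0.6099
For M/M/1: Lq = λ²/(μ(μ-λ))
Lq = 73.96/(14.1 × 5.50)
Lq = 0.9537 tickets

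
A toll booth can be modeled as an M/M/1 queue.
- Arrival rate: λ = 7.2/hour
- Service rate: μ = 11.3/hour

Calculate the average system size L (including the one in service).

ρ = λ/μ = 7.2/11.3 = 0.6372
For M/M/1: L = λ/(μ-λ)
L = 7.2/(11.3-7.2) = 7.2/4.10
L = 1.7561 vehicles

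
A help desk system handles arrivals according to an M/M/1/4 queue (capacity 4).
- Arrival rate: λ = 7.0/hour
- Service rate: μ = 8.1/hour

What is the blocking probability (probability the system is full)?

ρ = λ/μ = 7.0/8.1 = 0.8642
P₀ = (1-ρ)/(1-ρ^(K+1)) = (1-0.8642)/(1-0.8642^5) = 0.1358/0.5180 = 0.2622
P_K = P₀×ρ^K = 0.26218 × 0.8642^4 = 0.26218 × 0.55777 = 0.1462
Blocking probability = 14.62%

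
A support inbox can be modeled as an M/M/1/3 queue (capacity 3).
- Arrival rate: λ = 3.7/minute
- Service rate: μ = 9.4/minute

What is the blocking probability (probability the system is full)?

ρ = λ/μ = 3.7/9.4 = 0.3936
P₀ = (1-ρ)/(1-ρ^(K+1)) = (1-0.3936)/(1-0.3936^4) = 0.6064/0.9760 = 0.6213
P_K = P₀×ρ^K = 0.6213 × 0.3936^3 = 0.6213 × 0.06098 = 0.03789
Blocking probability = 3.79%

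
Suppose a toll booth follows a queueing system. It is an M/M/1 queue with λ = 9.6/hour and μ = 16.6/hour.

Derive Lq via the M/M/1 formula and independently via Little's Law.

Method 1 (direct): Lq = λ²/(μ(μ-λ)) = 92.16/(16.6 × 7.00) = 0.7931

Method 2 (Little's Law):
W = 1/(μ-λ) = 1/7.00 = 0.142857
Wq = W - 1/μ = 0.142857 - 0.0602410 = 0.082616
Lq = λWq = 9.6 × 0.082616 = 0.7931 ✔ (matches Method 1)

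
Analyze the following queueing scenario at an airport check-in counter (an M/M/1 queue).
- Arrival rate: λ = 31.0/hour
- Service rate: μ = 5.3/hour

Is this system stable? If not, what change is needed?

Stability requires ρ = λ/(cμ) < 1
ρ = 31.0/(1 × 5.3) = 31.0/5.30 = 5.8491
Since 5.8491 ≥ 1, the system is UNSTABLE.
Queue grows without bound. Need μ > λ = 31.0.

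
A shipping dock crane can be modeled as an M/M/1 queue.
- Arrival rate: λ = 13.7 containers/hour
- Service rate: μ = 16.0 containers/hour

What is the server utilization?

Server utilization: ρ = λ/μ
ρ = 13.7/16.0 = 0.8562
The server is busy 85.62% of the time.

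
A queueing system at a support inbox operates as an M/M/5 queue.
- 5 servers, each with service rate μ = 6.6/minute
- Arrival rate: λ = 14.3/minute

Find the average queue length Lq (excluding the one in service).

Traffic intensity: ρ = λ/(cμ) = 14.3/(5×6.6) = 0.4333
Since ρ = 0.4333 < 1, system is stable.
Offered load a = λ/μ = cρ = 14.3/6.6 = 2.1667
P₀ = [ Σₙ₌₀^4 aⁿ/n! + a^5/(5!(1-ρ)) ]⁻¹
Σ = a^0/0! + a^1/1! + a^2/2! + a^3/3! + a^4/4! = 1.0000 + 2.1667 + 2.3472 + 1.6952 + 0.9182 = 8.1273
a^5/(5!(1-ρ)) = 47.7486/(120 × 0.56667) = 0.7022
P₀ = 1/(8.1273 + 0.7022) = 0.1133
Lq = P₀·a^5·ρ / (5!(1-ρ)²) = 0.113256 × 47.7486 × 0.433333 / (120 × 0.321111) = 0.06081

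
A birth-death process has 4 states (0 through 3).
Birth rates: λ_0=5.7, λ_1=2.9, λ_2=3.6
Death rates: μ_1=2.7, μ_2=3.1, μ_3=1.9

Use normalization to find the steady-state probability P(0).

Ratios P(n)/P(0) = (λ₀···λₙ₋₁)/(μ₁···μₙ):
P(1)/P(0) = (5.7)/(2.7) = 2.11111
P(2)/P(0) = (5.7×2.9)/(2.7×3.1) = 1.97491
P(3)/P(0) = (5.7×2.9×3.6)/(2.7×3.1×1.9) = 3.74194

Normalization: ∑ P(n) = 1
P(0) × (1.00000 + 2.11111 + 1.97491 + 3.74194) = 1
P(0) × 8.8280 = 1
P(0) = 1/8.8280 = 0.1133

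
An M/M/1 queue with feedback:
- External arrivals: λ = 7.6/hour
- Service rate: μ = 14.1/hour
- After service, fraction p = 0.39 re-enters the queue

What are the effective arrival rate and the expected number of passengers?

Effective arrival rate: λ_eff = λ/(1-p) = 7.6/(1-0.39) = 7.6/0.61 = 12.45902
ρ = λ_eff/μ = 12.45902/14.1 = 0.883618
L = ρ/(1-ρ) = 0.883618/(1-0.883618) = 7.5924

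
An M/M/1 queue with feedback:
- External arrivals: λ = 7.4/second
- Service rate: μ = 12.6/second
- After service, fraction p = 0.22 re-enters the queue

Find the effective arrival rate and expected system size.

Effective arrival rate: λ_eff = λ/(1-p) = 7.4/(1-0.22) = 7.4/0.78 = 9.4872
ρ = λ_eff/μ = 9.4872/12.6 = 0.75295
L = ρ/(1-ρ) = 0.75295/(1-0.75295) = 3.0478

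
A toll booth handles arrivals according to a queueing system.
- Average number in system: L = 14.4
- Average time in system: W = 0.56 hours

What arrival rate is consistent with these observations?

Little's Law: L = λW, so λ = L/W
λ = 14.4/0.56 = 25.7143 vehicles/hour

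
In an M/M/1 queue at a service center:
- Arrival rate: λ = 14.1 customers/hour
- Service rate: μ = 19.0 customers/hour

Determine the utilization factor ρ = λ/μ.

Server utilization: ρ = λ/μ
ρ = 14.1/19.0 = 0.7421
The server is busy 74.21% of the time.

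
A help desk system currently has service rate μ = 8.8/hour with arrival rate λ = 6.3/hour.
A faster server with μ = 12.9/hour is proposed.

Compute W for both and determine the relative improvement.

System 1: ρ₁ = 6.3/8.8 = 0.7159, W₁ = 1/(8.8-6.3) = 0.40000
System 2: ρ₂ = 6.3/12.9 = 0.4884, W₂ = 1/(12.9-6.3) = 0.15152
Improvement: (W₁-W₂)/W₁ = (0.40000-0.15152)/0.40000 = 62.12%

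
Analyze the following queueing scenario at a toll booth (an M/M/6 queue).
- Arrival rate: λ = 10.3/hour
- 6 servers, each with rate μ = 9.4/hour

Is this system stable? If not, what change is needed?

Stability requires ρ = λ/(cμ) < 1
ρ = 10.3/(6 × 9.4) = 10.3/56.40 = 0.1826
Since 0.1826 < 1, the system is STABLE.
The servers are busy 18.26% of the time.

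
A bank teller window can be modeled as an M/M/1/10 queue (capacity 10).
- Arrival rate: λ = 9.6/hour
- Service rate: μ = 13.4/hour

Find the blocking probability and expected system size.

ρ = λ/μ = 9.6/13.4 = 0.7164179
P₀ = (1-ρ)/(1-ρ^(K+1)) = (1-0.7164179)/(1-0.7164179^11) = 0.2836/0.9745 = 0.2910
P_K = P₀×ρ^K = 0.2910078 × 0.7164179^10 = 0.2910078 × 0.03561757 = 0.01036
Blocking probability P_10 = 0.01036 (1.04%)
L = ρ[1 - (K+1)ρ^K + Kρ^(K+1)] / [(1-ρ)(1-ρ^(K+1))]
L = 0.7164179 × (1 - 11×0.03562 + 10×0.02552) / ((1 - 0.7164179) × (1 - 0.02552)) = 2.2383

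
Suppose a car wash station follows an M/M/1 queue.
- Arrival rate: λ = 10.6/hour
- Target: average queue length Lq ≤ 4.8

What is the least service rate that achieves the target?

For M/M/1: Lq = λ²/(μ(μ-λ))
Need Lq ≤ 4.8, i.e. μ(μ-λ) ≥ λ²/4.8
μ² - 10.6μ - 112.36/4.8 ≥ 0  →  μ² - 10.6μ - 23.40833 ≥ 0
Quadratic formula (positive root): μ = [λ + √(λ² + 4×23.40833)]/2
Discriminant: 112.36 + 4×23.40833 = 205.9933, √205.9933 = 14.35247
μ ≥ (10.6 + 14.35247)/2 = 12.4762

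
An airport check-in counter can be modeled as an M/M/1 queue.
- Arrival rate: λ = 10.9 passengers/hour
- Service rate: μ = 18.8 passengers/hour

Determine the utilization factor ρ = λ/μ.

Server utilization: ρ = λ/μ
ρ = 10.9/18.8 = 0.5798
The server is busy 57.98% of the time.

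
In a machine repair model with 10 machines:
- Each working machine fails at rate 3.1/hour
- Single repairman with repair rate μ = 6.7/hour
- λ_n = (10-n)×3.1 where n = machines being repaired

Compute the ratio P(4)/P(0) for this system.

P(4)/P(0) = ∏_{i=0}^{4-1} λ_i/μ_{i+1}
= (10-0)×3.1/6.7 × (10-1)×3.1/6.7 × (10-2)×3.1/6.7 × (10-3)×3.1/6.7
= 230.9820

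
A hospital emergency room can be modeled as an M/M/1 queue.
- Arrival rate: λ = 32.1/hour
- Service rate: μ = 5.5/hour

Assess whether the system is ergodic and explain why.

Stability requires ρ = λ/(cμ) < 1
ρ = 32.1/(1 × 5.5) = 32.1/5.50 = 5.8364
Since 5.8364 ≥ 1, the system is UNSTABLE.
Queue grows without bound. Need μ > λ = 32.1.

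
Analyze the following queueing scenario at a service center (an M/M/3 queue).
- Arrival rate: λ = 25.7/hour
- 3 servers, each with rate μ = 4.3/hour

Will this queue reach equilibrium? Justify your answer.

Stability requires ρ = λ/(cμ) < 1
ρ = 25.7/(3 × 4.3) = 25.7/12.90 = 1.9922
Since 1.9922 ≥ 1, the system is UNSTABLE.
Need c > λ/μ = 25.7/4.3 = 5.98.
Minimum servers needed: c = 6.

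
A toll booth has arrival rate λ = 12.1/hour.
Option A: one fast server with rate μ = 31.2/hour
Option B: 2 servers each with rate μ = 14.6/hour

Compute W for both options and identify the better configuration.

Option A: single server μ = 31.2 (M/M/1)
  ρ_A = 12.1/31.2 = 0.3878
  W_A = 1/(μ-λ) = 1/(31.2-12.1) = 1/19.10 = 0.05236

Option B: 2 servers μ = 14.6 (M/M/2)
  ρ_B = λ/(cμ) = 12.1/(2×14.6) = 0.4144
  Offered load a = λ/μ = cρ = 12.1/14.6 = 0.8288
  P₀ = [ Σₙ₌₀^1 aⁿ/n! + a^2/(2!(1-ρ)) ]⁻¹
  Σ = a^0/0! + a^1/1! = 1.0000 + 0.8288 = 1.8288
  a^2/(2!(1-ρ)) = 0.68685/(2 × 0.58562) = 0.5864
  P₀ = 1/(1.8288 + 0.5864) = 0.4140
  Lq = P₀·a^2·ρ / (2!(1-ρ)²) = 0.4140 × 0.6869 × 0.4144 / (2 × 0.3429) = 0.1718
  Wq_B = Lq/λ = 0.1718/12.1 = 0.01420
  W_B = Wq_B + 1/μ = 0.01420 + 0.06849 = 0.08269

Since W_A = 0.05236 < W_B = 0.08269, Option A (single fast server) has the shorter time in system.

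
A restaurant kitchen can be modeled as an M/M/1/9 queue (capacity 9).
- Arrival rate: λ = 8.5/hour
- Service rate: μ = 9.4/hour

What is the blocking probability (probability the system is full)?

ρ = λ/μ = 8.5/9.4 = 0.904255
P₀ = (1-ρ)/(1-ρ^(K+1)) = (1-0.904255)/(1-0.904255^10) = 0.09574/0.6345 = 0.1509
P_K = P₀×ρ^K = 0.15090 × 0.904255^9 = 0.15090 × 0.40422 = 0.06100
Blocking probability = 6.10%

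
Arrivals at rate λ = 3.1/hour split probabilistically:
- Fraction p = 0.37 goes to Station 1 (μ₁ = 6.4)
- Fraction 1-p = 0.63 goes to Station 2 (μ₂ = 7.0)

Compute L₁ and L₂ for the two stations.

Effective rates: λ₁ = 3.1×0.37 = 1.147, λ₂ = 3.1×0.63 = 1.953
Station 1: ρ₁ = 1.147/6.4 = 0.17922, L₁ = ρ₁/(1-ρ₁) = 0.17922/(1-0.17922) = 0.2184
Station 2: ρ₂ = 1.953/7.0 = 0.2790, L₂ = ρ₂/(1-ρ₂) = 0.2790/(1-0.2790) = 0.3870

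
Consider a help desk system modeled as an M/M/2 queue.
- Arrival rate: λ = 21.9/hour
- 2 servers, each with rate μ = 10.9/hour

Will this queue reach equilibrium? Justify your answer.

Stability requires ρ = λ/(cμ) < 1
ρ = 21.9/(2 × 10.9) = 21.9/21.80 = 1.0046
Since 1.0046 ≥ 1, the system is UNSTABLE.
Need c > λ/μ = 21.9/10.9 = 2.01.
Minimum servers needed: c = 3.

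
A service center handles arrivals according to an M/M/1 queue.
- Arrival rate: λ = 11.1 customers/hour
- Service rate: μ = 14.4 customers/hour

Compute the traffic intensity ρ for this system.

Server utilization: ρ = λ/μ
ρ = 11.1/14.4 = 0.7708
The server is busy 77.08% of the time.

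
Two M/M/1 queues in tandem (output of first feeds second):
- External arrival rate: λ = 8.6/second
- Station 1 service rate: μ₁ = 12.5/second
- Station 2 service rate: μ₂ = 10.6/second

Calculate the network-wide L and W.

By Jackson's theorem, each station behaves as independent M/M/1.
Station 1: ρ₁ = 8.6/12.5 = 0.6880, L₁ = ρ₁/(1-ρ₁) = λ/(μ₁-λ) = 8.6/3.90 = 2.2051
Station 2: ρ₂ = 8.6/10.6 = 0.8113, L₂ = ρ₂/(1-ρ₂) = λ/(μ₂-λ) = 8.6/2.00 = 4.3000
Total: L = L₁ + L₂ = 2.2051 + 4.3000 = 6.5051
W = L/λ = 6.5051/8.6 = 0.7564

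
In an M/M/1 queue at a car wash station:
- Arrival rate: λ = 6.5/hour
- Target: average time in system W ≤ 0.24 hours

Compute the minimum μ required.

For M/M/1: W = 1/(μ-λ)
Need W ≤ 0.24, so 1/(μ-λ) ≤ 0.24
μ - λ ≥ 1/0.24 = 4.1667
μ ≥ 6.5 + 4.1667 = 10.6667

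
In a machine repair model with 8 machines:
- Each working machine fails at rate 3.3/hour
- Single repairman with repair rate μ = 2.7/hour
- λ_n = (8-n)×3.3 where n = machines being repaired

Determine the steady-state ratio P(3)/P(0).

P(3)/P(0) = ∏_{i=0}^{3-1} λ_i/μ_{i+1}
= (8-0)×3.3/2.7 × (8-1)×3.3/2.7 × (8-2)×3.3/2.7
= 613.4650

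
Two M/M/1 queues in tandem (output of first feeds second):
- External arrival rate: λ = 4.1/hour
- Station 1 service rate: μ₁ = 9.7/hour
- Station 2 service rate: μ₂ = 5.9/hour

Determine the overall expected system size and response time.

By Jackson's theorem, each station behaves as independent M/M/1.
Station 1: ρ₁ = 4.1/9.7 = 0.4227, L₁ = ρ₁/(1-ρ₁) = λ/(μ₁-λ) = 4.1/5.60 = 0.7321
Station 2: ρ₂ = 4.1/5.9 = 0.6949, L₂ = ρ₂/(1-ρ₂) = λ/(μ₂-λ) = 4.1/1.80 = 2.2778
Total: L = L₁ + L₂ = 0.7321 + 2.2778 = 3.0099
W = L/λ = 3.0099/4.1 = 0.7341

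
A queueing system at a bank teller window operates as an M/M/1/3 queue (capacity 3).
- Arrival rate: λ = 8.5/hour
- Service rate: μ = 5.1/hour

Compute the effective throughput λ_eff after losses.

ρ = λ/μ = 8.5/5.1 = 1.6667
P₀ = (1-ρ)/(1-ρ^(K+1)) = (1-1.6667)/(1-1.6667^4) = -0.6667/-6.7167 = 0.09926
P_K = P₀×ρ^K = 0.09926 × 1.6667^3 = 0.09926 × 4.6299 = 0.4596
λ_eff = λ(1-P_K) = 8.5 × (1 - 0.45956) = 8.5 × 0.54044 = 4.5937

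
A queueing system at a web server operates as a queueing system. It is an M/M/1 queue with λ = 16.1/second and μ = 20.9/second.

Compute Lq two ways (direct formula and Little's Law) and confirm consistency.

Method 1 (direct): Lq = λ²/(μ(μ-λ)) = 259.21/(20.9 × 4.80) = 2.5838

Method 2 (Little's Law):
W = 1/(μ-λ) = 1/4.80 = 0.208333
Wq = W - 1/μ = 0.208333 - 0.0478469 = 0.160486
Lq = λWq = 16.1 × 0.160486 = 2.5838 ✔ (matches Method 1)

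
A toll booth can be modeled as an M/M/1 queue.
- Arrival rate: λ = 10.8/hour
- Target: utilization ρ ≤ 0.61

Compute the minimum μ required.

ρ = λ/μ, so μ = λ/ρ
μ ≥ 10.8/0.61 = 17.7049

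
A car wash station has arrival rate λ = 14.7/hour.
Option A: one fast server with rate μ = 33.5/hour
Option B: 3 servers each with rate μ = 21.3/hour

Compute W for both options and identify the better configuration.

Option A: single server μ = 33.5 (M/M/1)
  ρ_A = 14.7/33.5 = 0.4388
  W_A = 1/(μ-λ) = 1/(33.5-14.7) = 1/18.80 = 0.05319

Option B: 3 servers μ = 21.3 (M/M/3)
  ρ_B = λ/(cμ) = 14.7/(3×21.3) = 0.2300
  Offered load a = λ/μ = cρ = 14.7/21.3 = 0.6901
  P₀ = [ Σₙ₌₀^2 aⁿ/n! + a^3/(3!(1-ρ)) ]⁻¹
  Σ = a^0/0! + a^1/1! + a^2/2! = 1.0000 + 0.69014 + 0.23815 = 1.9283
  a^3/(3!(1-ρ)) = 0.3287/(6 × 0.7700) = 0.07115
  P₀ = 1/(1.9283 + 0.07115) = 0.5001
  Lq = P₀·a^3·ρ / (3!(1-ρ)²) = 0.5001 × 0.3287 × 0.2300 / (6 × 0.5928) = 0.01063
  Wq_B = Lq/λ = 0.010633/14.7 = 0.0007233
  W_B = Wq_B + 1/μ = 0.0007233 + 0.04695 = 0.04767

Since W_B = 0.04767 < W_A = 0.05319, Option B (multiple servers) has the shorter time in system.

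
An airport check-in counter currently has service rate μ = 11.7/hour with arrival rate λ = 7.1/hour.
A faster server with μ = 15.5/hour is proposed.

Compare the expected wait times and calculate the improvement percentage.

System 1: ρ₁ = 7.1/11.7 = 0.6068, W₁ = 1/(11.7-7.1) = 0.21739
System 2: ρ₂ = 7.1/15.5 = 0.4581, W₂ = 1/(15.5-7.1) = 0.11905
Improvement: (W₁-W₂)/W₁ = (0.21739-0.11905)/0.21739 = 45.24%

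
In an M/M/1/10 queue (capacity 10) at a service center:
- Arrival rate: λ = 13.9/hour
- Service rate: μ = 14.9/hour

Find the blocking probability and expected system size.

ρ = λ/μ = 13.9/14.9 = 0.93289
P₀ = (1-ρ)/(1-ρ^(K+1)) = (1-0.93289)/(1-0.93289^11) = 0.06711/0.5343 = 0.1256
P_K = P₀×ρ^K = 0.12561 × 0.93289^10 = 0.12561 × 0.49923 = 0.06271
Blocking probability P_10 = 0.06271 (6.27%)
L = ρ[1 - (K+1)ρ^K + Kρ^(K+1)] / [(1-ρ)(1-ρ^(K+1))]
L = 0.93289 × (1 - 11×0.4992343 + 10×0.4657306) / ((1 - 0.93289) × (1 - 0.4657306)) = 4.3120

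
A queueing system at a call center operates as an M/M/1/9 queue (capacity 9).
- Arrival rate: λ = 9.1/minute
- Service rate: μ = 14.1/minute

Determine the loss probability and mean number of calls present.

ρ = λ/μ = 9.1/14.1 = 0.64539
P₀ = (1-ρ)/(1-ρ^(K+1)) = (1-0.64539)/(1-0.64539^10) = 0.3546/0.9875 = 0.3591
P_K = P₀×ρ^K = 0.35911 × 0.64539^9 = 0.35911 × 0.019427 = 0.006976
Blocking probability P_9 = 0.006976 (0.70%)
L = ρ[1 - (K+1)ρ^K + Kρ^(K+1)] / [(1-ρ)(1-ρ^(K+1))]
L = 0.64539 × (1 - 10×0.01943 + 9×0.01254) / ((1 - 0.64539) × (1 - 0.01254)) = 1.6930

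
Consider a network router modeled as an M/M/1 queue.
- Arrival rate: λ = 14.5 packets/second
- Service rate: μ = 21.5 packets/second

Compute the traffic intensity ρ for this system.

Server utilization: ρ = λ/μ
ρ = 14.5/21.5 = 0.6744
The server is busy 67.44% of the time.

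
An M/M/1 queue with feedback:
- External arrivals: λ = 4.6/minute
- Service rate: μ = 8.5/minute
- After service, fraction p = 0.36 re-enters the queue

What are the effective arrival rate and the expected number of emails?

Effective arrival rate: λ_eff = λ/(1-p) = 4.6/(1-0.36) = 4.6/0.64 = 7.1875
ρ = λ_eff/μ = 7.1875/8.5 = 0.845588
L = ρ/(1-ρ) = 0.845588/(1-0.845588) = 5.4762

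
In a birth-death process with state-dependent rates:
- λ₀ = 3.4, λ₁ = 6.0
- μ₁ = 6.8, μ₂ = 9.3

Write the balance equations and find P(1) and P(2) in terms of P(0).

Balance equations:
State 0: λ₀P₀ = μ₁P₁ → P₁ = (λ₀/μ₁)P₀ = (3.4/6.8)P₀ = 0.5000P₀
State 1: P₂ = (λ₀λ₁)/(μ₁μ₂)P₀ = (3.4×6.0)/(6.8×9.3)P₀ = 0.3226P₀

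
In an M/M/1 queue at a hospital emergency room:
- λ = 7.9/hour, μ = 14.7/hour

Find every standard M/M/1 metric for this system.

Step 1: ρ = λ/μ = 7.9/14.7 = 0.5374
Step 2: L = λ/(μ-λ) = 7.9/6.80 = 1.1618
Step 3: Lq = λ²/(μ(μ-λ)) = 62.41/(14.7×6.80) = 0.6243
Step 4: W = 1/(μ-λ) = 1/6.80 = 0.14706
Step 5: Wq = λ/(μ(μ-λ)) = 7.9/(14.7×6.80) = 0.07903
Step 6: P(0) = 1-ρ = 0.4626
Verify: L = λW = 7.9×0.14706 = 1.1618 ✔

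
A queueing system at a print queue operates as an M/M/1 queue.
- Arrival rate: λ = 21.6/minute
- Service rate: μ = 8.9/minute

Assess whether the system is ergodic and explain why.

Stability requires ρ = λ/(cμ) < 1
ρ = 21.6/(1 × 8.9) = 21.6/8.90 = 2.4270
Since 2.4270 ≥ 1, the system is UNSTABLE.
Queue grows without bound. Need μ > λ = 21.6.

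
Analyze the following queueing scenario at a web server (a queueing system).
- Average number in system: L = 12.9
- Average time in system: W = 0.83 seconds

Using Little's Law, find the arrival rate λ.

Little's Law: L = λW, so λ = L/W
λ = 12.9/0.83 = 15.5422 requests/second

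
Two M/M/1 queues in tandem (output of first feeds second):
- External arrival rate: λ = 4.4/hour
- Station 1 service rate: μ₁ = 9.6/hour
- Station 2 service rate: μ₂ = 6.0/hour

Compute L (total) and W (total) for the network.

By Jackson's theorem, each station behaves as independent M/M/1.
Station 1: ρ₁ = 4.4/9.6 = 0.4583, L₁ = ρ₁/(1-ρ₁) = λ/(μ₁-λ) = 4.4/5.20 = 0.8462
Station 2: ρ₂ = 4.4/6.0 = 0.7333, L₂ = ρ₂/(1-ρ₂) = λ/(μ₂-λ) = 4.4/1.60 = 2.7500
Total: L = L₁ + L₂ = 0.8462 + 2.7500 = 3.5962
W = L/λ = 3.5962/4.4 = 0.8173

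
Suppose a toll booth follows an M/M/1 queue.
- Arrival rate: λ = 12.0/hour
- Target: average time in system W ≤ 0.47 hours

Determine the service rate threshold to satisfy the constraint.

For M/M/1: W = 1/(μ-λ)
Need W ≤ 0.47, so 1/(μ-λ) ≤ 0.47
μ - λ ≥ 1/0.47 = 2.1277
μ ≥ 12.0 + 2.1277 = 14.1277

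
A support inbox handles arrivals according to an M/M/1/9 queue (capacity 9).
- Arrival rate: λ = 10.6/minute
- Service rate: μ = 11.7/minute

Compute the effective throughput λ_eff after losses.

ρ = λ/μ = 10.6/11.7 = 0.90598
P₀ = (1-ρ)/(1-ρ^(K+1)) = (1-0.90598)/(1-0.90598^10) = 0.094020/0.62745 = 0.1498
P_K = P₀×ρ^K = 0.14984 × 0.90598^9 = 0.14984 × 0.41121 = 0.06162
λ_eff = λ(1-P_K) = 10.6 × (1 - 0.06162) = 10.6 × 0.93838 = 9.9468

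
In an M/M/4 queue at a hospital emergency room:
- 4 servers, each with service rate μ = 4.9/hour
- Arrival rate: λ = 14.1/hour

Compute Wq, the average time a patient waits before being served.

Traffic intensity: ρ = λ/(cμ) = 14.1/(4×4.9) = 0.7194
Since ρ = 0.7194 < 1, system is stable.
Offered load a = λ/μ = cρ = 14.1/4.9 = 2.8776
P₀ = [ Σₙ₌₀^3 aⁿ/n! + a^4/(4!(1-ρ)) ]⁻¹
Σ = a^0/0! + a^1/1! + a^2/2! + a^3/3! = 1.0000 + 2.8776 + 4.1401 + 3.9712 = 11.9889
a^4/(4!(1-ρ)) = 68.5634/(24 × 0.280612) = 10.1806
P₀ = 1/(11.9889 + 10.1806) = 0.04511
Lq = P₀·a^4·ρ / (4!(1-ρ)²) = 0.045107 × 68.5634 × 0.71939 / (24 × 0.078743) = 1.1773
Wq = Lq/λ = 1.17727/14.1 = 0.08349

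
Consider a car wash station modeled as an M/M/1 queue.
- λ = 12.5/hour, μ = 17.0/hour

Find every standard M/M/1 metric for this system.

Step 1: ρ = λ/μ = 12.5/17.0 = 0.7353
Step 2: L = λ/(μ-λ) = 12.5/4.50 = 2.7778
Step 3: Lq = λ²/(μ(μ-λ)) = 156.25/(17.0×4.50) = 2.0425
Step 4: W = 1/(μ-λ) = 1/4.50 = 0.22222
Step 5: Wq = λ/(μ(μ-λ)) = 12.5/(17.0×4.50) = 0.1634
Step 6: P(0) = 1-ρ = 0.2647
Verify: L = λW = 12.5×0.22222 = 2.7778 ✔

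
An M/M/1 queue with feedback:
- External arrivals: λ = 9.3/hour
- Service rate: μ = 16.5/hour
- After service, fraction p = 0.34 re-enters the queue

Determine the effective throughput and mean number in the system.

Effective arrival rate: λ_eff = λ/(1-p) = 9.3/(1-0.34) = 9.3/0.66 = 14.09091
ρ = λ_eff/μ = 14.09091/16.5 = 0.8539945
L = ρ/(1-ρ) = 0.8539945/(1-0.8539945) = 5.8491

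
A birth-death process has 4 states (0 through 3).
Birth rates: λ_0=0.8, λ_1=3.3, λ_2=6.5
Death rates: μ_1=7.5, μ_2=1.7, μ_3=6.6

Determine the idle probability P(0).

Ratios P(n)/P(0) = (λ₀···λₙ₋₁)/(μ₁···μₙ):
P(1)/P(0) = (0.8)/(7.5) = 0.10667
P(2)/P(0) = (0.8×3.3)/(7.5×1.7) = 0.20706
P(3)/P(0) = (0.8×3.3×6.5)/(7.5×1.7×6.6) = 0.20392

Normalization: ∑ P(n) = 1
P(0) × (1.0000 + 0.10667 + 0.20706 + 0.20392) = 1
P(0) × 1.5176 = 1
P(0) = 1/1.5176 = 0.6589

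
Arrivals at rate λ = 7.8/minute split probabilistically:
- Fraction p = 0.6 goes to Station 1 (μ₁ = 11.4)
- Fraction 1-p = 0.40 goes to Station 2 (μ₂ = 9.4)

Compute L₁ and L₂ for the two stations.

Effective rates: λ₁ = 7.8×0.6 = 4.68, λ₂ = 7.8×0.40 = 3.12
Station 1: ρ₁ = 4.68/11.4 = 0.4105, L₁ = ρ₁/(1-ρ₁) = 0.4105/(1-0.4105) = 0.6964
Station 2: ρ₂ = 3.12/9.4 = 0.3319, L₂ = ρ₂/(1-ρ₂) = 0.3319/(1-0.3319) = 0.4968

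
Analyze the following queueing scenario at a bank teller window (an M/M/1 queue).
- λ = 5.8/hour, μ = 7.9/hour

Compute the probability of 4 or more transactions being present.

ρ = λ/μ = 5.8/7.9 = 0.73418
P(N ≥ n) = ρⁿ
P(N ≥ 4) = 0.73418^4
P(N ≥ 4) = 0.2905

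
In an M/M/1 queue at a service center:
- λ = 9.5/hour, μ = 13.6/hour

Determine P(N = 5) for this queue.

ρ = λ/μ = 9.5/13.6 = 0.69853
P(n) = (1-ρ)ρⁿ
P(5) = (1-0.69853) × 0.69853^5
P(5) = 0.3015 × 0.1663
P(5) = 0.05014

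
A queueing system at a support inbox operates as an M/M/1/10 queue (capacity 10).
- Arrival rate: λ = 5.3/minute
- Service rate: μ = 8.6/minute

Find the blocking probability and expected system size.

ρ = λ/μ = 5.3/8.6 = 0.61628
P₀ = (1-ρ)/(1-ρ^(K+1)) = (1-0.61628)/(1-0.61628^11) = 0.3837/0.9951 = 0.3856
P_K = P₀×ρ^K = 0.3856 × 0.61628^10 = 0.3856 × 0.007903 = 0.003047
Blocking probability P_10 = 0.003047 (0.30%)
L = ρ[1 - (K+1)ρ^K + Kρ^(K+1)] / [(1-ρ)(1-ρ^(K+1))]
L = 0.61628 × (1 - 11×0.007903 + 10×0.004870) / ((1 - 0.61628) × (1 - 0.004870)) = 1.5522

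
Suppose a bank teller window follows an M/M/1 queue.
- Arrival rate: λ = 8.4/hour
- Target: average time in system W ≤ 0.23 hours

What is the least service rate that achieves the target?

For M/M/1: W = 1/(μ-λ)
Need W ≤ 0.23, so 1/(μ-λ) ≤ 0.23
μ - λ ≥ 1/0.23 = 4.3478
μ ≥ 8.4 + 4.3478 = 12.7478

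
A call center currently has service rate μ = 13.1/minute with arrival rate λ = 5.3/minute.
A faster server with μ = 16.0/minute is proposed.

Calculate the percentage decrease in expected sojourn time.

System 1: ρ₁ = 5.3/13.1 = 0.4046, W₁ = 1/(13.1-5.3) = 0.1282
System 2: ρ₂ = 5.3/16.0 = 0.3312, W₂ = 1/(16.0-5.3) = 0.09346
Improvement: (W₁-W₂)/W₁ = (0.1282-0.09346)/0.1282 = 27.10%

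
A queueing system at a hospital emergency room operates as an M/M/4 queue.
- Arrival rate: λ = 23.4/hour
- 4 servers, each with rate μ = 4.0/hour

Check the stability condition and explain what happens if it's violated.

Stability requires ρ = λ/(cμ) < 1
ρ = 23.4/(4 × 4.0) = 23.4/16.00 = 1.4625
Since 1.4625 ≥ 1, the system is UNSTABLE.
Need c > λ/μ = 23.4/4.0 = 5.85.
Minimum servers needed: c = 6.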